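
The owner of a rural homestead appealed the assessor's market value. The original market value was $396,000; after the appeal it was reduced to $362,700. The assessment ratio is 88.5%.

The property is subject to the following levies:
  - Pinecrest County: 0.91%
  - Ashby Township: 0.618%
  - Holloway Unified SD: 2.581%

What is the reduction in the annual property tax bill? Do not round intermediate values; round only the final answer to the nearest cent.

$1,210.94

Old assessed value = $396,000 × 0.885 = $350,460
New assessed value = $362,700 × 0.885 = $320,989.5
Combined rate = 0.0091 + 0.00618 + 0.02581 = 0.04109
Old tax = $350,460 × 0.04109 = $14,400.4014
New tax = $320,989.5 × 0.04109 = $13,189.458555
Reduction = $14,400.4014 − $13,189.458555 = $1,210.942845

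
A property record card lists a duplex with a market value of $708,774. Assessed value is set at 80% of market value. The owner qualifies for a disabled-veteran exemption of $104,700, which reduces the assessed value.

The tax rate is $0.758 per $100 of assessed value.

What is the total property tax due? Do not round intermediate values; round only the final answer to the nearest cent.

Assessed value = $708,774 × 0.8 = $567,019.2
Taxable value = $567,019.2 − $104,700 = $462,319.2
Tax = $462,319.2 × 0.00758 = $3,504.379536

$3,504.38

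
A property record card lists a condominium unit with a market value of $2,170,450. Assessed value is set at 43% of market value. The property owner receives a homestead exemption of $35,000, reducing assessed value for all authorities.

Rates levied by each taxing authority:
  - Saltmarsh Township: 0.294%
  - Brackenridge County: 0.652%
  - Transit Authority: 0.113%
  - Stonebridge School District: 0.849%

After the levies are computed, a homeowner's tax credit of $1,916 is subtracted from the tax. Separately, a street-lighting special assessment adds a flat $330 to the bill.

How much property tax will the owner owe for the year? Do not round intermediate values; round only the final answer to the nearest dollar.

Assessed value = $2,170,450 × 0.43 = $933,293.5
Taxable value = $933,293.5 − $35,000 = $898,293.5
Saltmarsh Township: $898,293.5 × 0.00294 = $2,640.98289
Brackenridge County: $898,293.5 × 0.00652 = $5,856.87362
Transit Authority: $898,293.5 × 0.00113 = $1,015.071655
Stonebridge School District: $898,293.5 × 0.00849 = $7,626.511815
Levies subtotal = $17,139.43998
After credit = $17,139.43998 − $1,916 = $15,223.43998
Total = $15,223.43998 + $330 = $15,553.43998

$15,553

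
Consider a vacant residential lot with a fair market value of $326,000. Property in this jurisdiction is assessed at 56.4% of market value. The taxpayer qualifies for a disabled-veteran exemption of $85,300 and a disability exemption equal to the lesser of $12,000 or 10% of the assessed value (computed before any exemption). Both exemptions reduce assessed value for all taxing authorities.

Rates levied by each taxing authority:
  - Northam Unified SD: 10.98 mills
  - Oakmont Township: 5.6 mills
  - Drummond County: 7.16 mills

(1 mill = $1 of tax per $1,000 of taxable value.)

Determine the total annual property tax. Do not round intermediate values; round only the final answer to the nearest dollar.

$2,055

Assessed value = $326,000 × 0.564 = $183,864
Disability exemption = min($12,000, 10% × $183,864) = min($12,000, $18,386.4) = $12,000 (dollar cap binds)
Taxable value = $183,864 − $85,300 − $12,000 = $86,564
Northam Unified SD: $86,564 × 0.01098 = $950.47272
Oakmont Township: $86,564 × 0.0056 = $484.7584
Drummond County: $86,564 × 0.00716 = $619.79824
Total = $2,055.02936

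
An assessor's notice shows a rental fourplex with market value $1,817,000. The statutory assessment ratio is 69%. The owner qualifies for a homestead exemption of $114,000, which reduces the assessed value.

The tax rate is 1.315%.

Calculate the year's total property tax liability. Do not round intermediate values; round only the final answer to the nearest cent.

$14,987.45

Assessed value = $1,817,000 × 0.69 = $1,253,730
Taxable value = $1,253,730 − $114,000 = $1,139,730
Tax = $1,139,730 × 0.01315 = $14,987.4495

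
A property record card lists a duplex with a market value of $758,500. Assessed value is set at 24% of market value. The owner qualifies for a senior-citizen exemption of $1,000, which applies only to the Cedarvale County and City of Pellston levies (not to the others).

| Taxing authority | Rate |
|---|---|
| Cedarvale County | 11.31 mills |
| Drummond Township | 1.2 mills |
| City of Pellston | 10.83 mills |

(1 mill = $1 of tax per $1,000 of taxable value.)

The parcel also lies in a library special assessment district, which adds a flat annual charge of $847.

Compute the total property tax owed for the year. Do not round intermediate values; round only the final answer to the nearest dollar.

Assessed value = $758,500 × 0.24 = $182,040
Cedarvale County: ($182,040 − $1,000) × 0.01131 = $181,040 × 0.01131 = $2,047.5624
Drummond Township: $182,040 × 0.0012 = $218.448
City of Pellston: ($182,040 − $1,000) × 0.01083 = $181,040 × 0.01083 = $1,960.6632
Levies subtotal = $4,226.6736
Total = $4,226.6736 + $847 = $5,073.6736

$5,074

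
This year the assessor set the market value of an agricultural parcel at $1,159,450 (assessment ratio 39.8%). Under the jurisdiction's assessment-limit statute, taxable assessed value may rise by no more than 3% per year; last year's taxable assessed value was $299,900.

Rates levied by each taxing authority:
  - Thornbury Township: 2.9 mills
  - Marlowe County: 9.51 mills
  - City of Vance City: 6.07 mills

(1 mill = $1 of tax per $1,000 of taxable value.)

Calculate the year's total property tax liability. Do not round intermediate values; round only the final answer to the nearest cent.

Uncapped assessed value = $1,159,450 × 0.398 = $461,461.1
Cap limit = $299,900 × 1.03 = $308,897
Taxable assessed value = min($461,461.1, $308,897) = $308,897 (cap binds)
Thornbury Township: $308,897 × 0.0029 = $895.8013
Marlowe County: $308,897 × 0.00951 = $2,937.61047
City of Vance City: $308,897 × 0.00607 = $1,875.00479
Total = $5,708.41656

$5,708.42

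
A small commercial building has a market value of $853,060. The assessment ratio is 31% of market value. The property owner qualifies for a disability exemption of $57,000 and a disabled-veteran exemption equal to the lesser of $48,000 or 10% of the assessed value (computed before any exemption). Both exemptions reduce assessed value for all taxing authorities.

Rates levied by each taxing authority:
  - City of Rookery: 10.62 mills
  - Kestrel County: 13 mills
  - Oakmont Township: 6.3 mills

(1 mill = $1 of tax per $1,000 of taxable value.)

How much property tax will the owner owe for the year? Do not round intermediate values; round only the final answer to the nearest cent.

$5,415.63

Assessed value = $853,060 × 0.31 = $264,448.6
Disabled-veteran exemption = min($48,000, 10% × $264,448.6) = min($48,000, $26,444.86) = $26,444.86 (percentage binds)
Taxable value = $264,448.6 − $57,000 − $26,444.86 = $181,003.74
City of Rookery: $181,003.74 × 0.01062 = $1,922.2597188
Kestrel County: $181,003.74 × 0.013 = $2,353.04862
Oakmont Township: $181,003.74 × 0.0063 = $1,140.323562
Total = $5,415.6319008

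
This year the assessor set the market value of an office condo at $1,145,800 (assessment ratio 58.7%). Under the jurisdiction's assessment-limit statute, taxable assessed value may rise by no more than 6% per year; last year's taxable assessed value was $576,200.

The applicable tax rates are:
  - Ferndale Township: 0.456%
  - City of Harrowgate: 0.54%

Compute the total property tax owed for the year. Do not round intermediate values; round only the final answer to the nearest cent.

$6,083.29

Uncapped assessed value = $1,145,800 × 0.587 = $672,584.6
Cap limit = $576,200 × 1.06 = $610,772
Taxable assessed value = min($672,584.6, $610,772) = $610,772 (cap binds)
Ferndale Township: $610,772 × 0.00456 = $2,785.12032
City of Harrowgate: $610,772 × 0.0054 = $3,298.1688
Total = $6,083.28912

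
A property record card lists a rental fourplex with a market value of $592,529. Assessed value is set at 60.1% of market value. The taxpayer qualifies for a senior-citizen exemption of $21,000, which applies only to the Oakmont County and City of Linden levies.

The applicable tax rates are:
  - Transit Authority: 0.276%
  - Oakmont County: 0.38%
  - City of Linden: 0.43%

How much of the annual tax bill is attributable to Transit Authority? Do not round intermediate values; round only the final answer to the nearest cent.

$982.86

Assessed value = $592,529 × 0.601 = $356,109.929
Transit Authority taxable value = $356,109.929 (exemption does not apply)
Transit Authority levy = $356,109.929 × 0.00276 = $982.86340404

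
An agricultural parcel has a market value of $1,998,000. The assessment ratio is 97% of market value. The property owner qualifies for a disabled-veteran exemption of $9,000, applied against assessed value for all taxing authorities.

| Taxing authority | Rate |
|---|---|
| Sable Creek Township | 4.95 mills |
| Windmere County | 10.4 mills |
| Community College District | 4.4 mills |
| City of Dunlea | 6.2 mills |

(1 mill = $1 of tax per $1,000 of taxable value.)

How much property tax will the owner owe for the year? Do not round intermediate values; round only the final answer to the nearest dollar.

Assessed value = $1,998,000 × 0.97 = $1,938,060
Taxable value = $1,938,060 − $9,000 = $1,929,060
Sable Creek Township: $1,929,060 × 0.00495 = $9,548.847
Windmere County: $1,929,060 × 0.0104 = $20,062.224
Community College District: $1,929,060 × 0.0044 = $8,487.864
City of Dunlea: $1,929,060 × 0.0062 = $11,960.172
Total = $9,548.847 + $20,062.224 + $8,487.864 + $11,960.172 = $50,059.107

$50,059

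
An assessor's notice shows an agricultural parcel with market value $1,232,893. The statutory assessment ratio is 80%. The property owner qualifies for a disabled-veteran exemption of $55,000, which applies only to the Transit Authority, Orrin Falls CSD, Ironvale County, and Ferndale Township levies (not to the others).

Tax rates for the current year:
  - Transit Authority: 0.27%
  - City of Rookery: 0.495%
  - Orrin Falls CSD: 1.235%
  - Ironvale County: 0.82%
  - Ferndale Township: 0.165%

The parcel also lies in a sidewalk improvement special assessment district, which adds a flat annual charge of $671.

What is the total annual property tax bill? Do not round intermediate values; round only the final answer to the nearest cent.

$28,742.98

Assessed value = $1,232,893 × 0.8 = $986,314.4
Transit Authority: ($986,314.4 − $55,000) × 0.0027 = $931,314.4 × 0.0027 = $2,514.54888
City of Rookery: $986,314.4 × 0.00495 = $4,882.25628
Orrin Falls CSD: ($986,314.4 − $55,000) × 0.01235 = $931,314.4 × 0.01235 = $11,501.73284
Ironvale County: ($986,314.4 − $55,000) × 0.0082 = $931,314.4 × 0.0082 = $7,636.77808
Ferndale Township: ($986,314.4 − $55,000) × 0.00165 = $931,314.4 × 0.00165 = $1,536.66876
Levies subtotal = $28,071.98484
Total = $28,071.98484 + $671 = $28,742.98484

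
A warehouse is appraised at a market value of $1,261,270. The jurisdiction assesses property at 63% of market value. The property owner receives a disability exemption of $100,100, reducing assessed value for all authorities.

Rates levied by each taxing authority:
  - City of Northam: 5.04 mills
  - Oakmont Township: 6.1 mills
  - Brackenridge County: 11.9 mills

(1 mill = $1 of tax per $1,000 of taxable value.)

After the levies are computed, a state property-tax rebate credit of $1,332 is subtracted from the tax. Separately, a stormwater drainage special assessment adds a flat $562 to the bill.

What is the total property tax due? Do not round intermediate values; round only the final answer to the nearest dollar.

Assessed value = $1,261,270 × 0.63 = $794,600.1
Taxable value = $794,600.1 − $100,100 = $694,500.1
City of Northam: $694,500.1 × 0.00504 = $3,500.280504
Oakmont Township: $694,500.1 × 0.0061 = $4,236.45061
Brackenridge County: $694,500.1 × 0.0119 = $8,264.55119
Levies subtotal = $16,001.282304
After credit = $16,001.282304 − $1,332 = $14,669.282304
Total = $14,669.282304 + $562 = $15,231.282304

$15,231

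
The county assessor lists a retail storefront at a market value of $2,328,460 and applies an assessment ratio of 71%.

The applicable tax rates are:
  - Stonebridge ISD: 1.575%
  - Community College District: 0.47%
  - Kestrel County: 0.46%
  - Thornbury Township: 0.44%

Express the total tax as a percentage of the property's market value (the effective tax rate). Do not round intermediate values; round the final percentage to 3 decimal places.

Assessed value = $2,328,460 × 0.71 = $1,653,206.6
Stonebridge ISD: $1,653,206.6 × 0.01575 = $26,038.00395
Community College District: $1,653,206.6 × 0.0047 = $7,770.07102
Kestrel County: $1,653,206.6 × 0.0046 = $7,604.75036
Thornbury Township: $1,653,206.6 × 0.0044 = $7,274.10904
Total tax = $48,686.93437
Effective rate = $48,686.93437 ÷ $2,328,460 = 2.091% of market value

2.091%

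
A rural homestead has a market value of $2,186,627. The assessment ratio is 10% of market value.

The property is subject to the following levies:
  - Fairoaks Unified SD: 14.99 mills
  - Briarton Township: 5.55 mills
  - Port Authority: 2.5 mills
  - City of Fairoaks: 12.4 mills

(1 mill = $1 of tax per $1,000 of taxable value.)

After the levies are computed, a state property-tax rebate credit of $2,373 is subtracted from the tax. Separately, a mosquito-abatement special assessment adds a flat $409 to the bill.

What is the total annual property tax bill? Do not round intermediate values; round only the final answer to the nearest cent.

Assessed value = $2,186,627 × 0.1 = $218,662.7
Fairoaks Unified SD: $218,662.7 × 0.01499 = $3,277.753873
Briarton Township: $218,662.7 × 0.00555 = $1,213.577985
Port Authority: $218,662.7 × 0.0025 = $546.65675
City of Fairoaks: $218,662.7 × 0.0124 = $2,711.41748
Levies subtotal = $7,749.406088
After credit = $7,749.406088 − $2,373 = $5,376.406088
Total = $5,376.406088 + $409 = $5,785.406088

$5,785.41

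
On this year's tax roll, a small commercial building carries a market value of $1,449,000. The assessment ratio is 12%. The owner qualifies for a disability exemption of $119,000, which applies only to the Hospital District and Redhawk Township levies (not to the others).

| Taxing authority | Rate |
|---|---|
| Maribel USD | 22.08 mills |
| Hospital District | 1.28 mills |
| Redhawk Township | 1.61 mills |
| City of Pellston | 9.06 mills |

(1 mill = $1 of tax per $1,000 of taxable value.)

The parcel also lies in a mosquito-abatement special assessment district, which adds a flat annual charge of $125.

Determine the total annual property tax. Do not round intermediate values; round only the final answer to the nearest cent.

$5,698.23

Assessed value = $1,449,000 × 0.12 = $173,880
Maribel USD: $173,880 × 0.02208 = $3,839.2704
Hospital District: ($173,880 − $119,000) × 0.00128 = $54,880 × 0.00128 = $70.2464
Redhawk Township: ($173,880 − $119,000) × 0.00161 = $54,880 × 0.00161 = $88.3568
City of Pellston: $173,880 × 0.00906 = $1,575.3528
Levies subtotal = $5,573.2264
Total = $5,573.2264 + $125 = $5,698.2264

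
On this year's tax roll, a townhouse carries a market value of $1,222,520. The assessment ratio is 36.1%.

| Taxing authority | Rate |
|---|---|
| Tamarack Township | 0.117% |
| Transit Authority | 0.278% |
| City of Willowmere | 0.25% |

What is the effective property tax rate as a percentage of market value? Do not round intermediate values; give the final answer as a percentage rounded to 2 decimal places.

0.23%

Assessed value = $1,222,520 × 0.361 = $441,329.72
Tamarack Township: $441,329.72 × 0.00117 = $516.3557724
Transit Authority: $441,329.72 × 0.00278 = $1,226.8966216
City of Willowmere: $441,329.72 × 0.0025 = $1,103.3243
Total tax = $2,846.576694
Effective rate = $2,846.576694 ÷ $1,222,520 = 0.23% of market value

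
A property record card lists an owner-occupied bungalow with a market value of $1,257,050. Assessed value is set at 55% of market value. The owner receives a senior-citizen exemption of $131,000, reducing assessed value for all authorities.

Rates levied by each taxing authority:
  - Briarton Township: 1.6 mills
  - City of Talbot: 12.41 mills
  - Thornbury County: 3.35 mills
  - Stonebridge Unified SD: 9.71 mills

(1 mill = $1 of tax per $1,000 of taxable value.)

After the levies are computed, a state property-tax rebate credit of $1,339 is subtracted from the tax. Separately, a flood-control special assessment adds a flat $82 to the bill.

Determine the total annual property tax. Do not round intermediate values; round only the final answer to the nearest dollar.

$13,912

Assessed value = $1,257,050 × 0.55 = $691,377.5
Taxable value = $691,377.5 − $131,000 = $560,377.5
Briarton Township: $560,377.5 × 0.0016 = $896.604
City of Talbot: $560,377.5 × 0.01241 = $6,954.284775
Thornbury County: $560,377.5 × 0.00335 = $1,877.264625
Stonebridge Unified SD: $560,377.5 × 0.00971 = $5,441.265525
Levies subtotal = $15,169.418925
After credit = $15,169.418925 − $1,339 = $13,830.418925
Total = $13,830.418925 + $82 = $13,912.418925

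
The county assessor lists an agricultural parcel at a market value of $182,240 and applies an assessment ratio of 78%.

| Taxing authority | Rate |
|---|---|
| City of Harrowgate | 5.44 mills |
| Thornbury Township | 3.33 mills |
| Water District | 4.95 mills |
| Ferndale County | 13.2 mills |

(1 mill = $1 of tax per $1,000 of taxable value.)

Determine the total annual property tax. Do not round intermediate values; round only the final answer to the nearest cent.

Assessed value = $182,240 × 0.78 = $142,147.2
City of Harrowgate: $142,147.2 × 0.00544 = $773.280768
Thornbury Township: $142,147.2 × 0.00333 = $473.350176
Water District: $142,147.2 × 0.00495 = $703.62864
Ferndale County: $142,147.2 × 0.0132 = $1,876.34304
Total = $773.280768 + $473.350176 + $703.62864 + $1,876.34304 = $3,826.602624

$3,826.60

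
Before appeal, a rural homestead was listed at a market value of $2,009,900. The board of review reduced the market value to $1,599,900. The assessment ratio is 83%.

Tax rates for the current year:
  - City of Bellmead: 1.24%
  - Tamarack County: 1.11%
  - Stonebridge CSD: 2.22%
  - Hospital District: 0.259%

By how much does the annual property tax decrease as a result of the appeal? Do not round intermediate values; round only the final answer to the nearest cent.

Old assessed value = $2,009,900 × 0.83 = $1,668,217
New assessed value = $1,599,900 × 0.83 = $1,327,917
Combined rate = 0.0124 + 0.0111 + 0.0222 + 0.00259 = 0.04829
Old tax = $1,668,217 × 0.04829 = $80,558.19893
New tax = $1,327,917 × 0.04829 = $64,125.11193
Reduction = $80,558.19893 − $64,125.11193 = $16,433.087

$16,433.09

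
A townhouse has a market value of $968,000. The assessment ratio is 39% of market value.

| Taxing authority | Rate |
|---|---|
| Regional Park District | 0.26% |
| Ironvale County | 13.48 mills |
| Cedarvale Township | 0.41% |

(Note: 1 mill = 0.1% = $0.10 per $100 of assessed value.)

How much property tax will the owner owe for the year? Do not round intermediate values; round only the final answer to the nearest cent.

Assessed value = $968,000 × 0.39 = $377,520
Regional Park District: $377,520 × 0.0026 = $981.552
Ironvale County: $377,520 × 0.01348 = $5,088.9696
Cedarvale Township: $377,520 × 0.0041 = $1,547.832
Total = $7,618.3536

$7,618.35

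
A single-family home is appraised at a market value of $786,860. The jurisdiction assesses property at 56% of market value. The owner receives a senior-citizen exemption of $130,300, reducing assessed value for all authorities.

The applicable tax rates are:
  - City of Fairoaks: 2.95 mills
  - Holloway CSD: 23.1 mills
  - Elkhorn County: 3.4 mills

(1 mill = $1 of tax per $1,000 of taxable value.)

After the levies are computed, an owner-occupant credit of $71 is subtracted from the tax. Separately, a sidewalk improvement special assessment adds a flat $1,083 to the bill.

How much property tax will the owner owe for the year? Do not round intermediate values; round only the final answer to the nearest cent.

Assessed value = $786,860 × 0.56 = $440,641.6
Taxable value = $440,641.6 − $130,300 = $310,341.6
City of Fairoaks: $310,341.6 × 0.00295 = $915.50772
Holloway CSD: $310,341.6 × 0.0231 = $7,168.89096
Elkhorn County: $310,341.6 × 0.0034 = $1,055.16144
Levies subtotal = $9,139.56012
After credit = $9,139.56012 − $71 = $9,068.56012
Total = $9,068.56012 + $1,083 = $10,151.56012

$10,151.56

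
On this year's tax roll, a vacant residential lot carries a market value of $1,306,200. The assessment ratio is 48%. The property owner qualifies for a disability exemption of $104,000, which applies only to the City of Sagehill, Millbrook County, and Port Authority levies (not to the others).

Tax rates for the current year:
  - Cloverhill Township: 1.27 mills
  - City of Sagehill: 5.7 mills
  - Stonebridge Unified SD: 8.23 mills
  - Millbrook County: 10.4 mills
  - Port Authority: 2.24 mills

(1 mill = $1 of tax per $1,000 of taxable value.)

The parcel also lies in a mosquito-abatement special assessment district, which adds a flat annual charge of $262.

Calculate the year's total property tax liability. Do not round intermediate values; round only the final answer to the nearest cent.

$15,809.65

Assessed value = $1,306,200 × 0.48 = $626,976
Cloverhill Township: $626,976 × 0.00127 = $796.25952
City of Sagehill: ($626,976 − $104,000) × 0.0057 = $522,976 × 0.0057 = $2,980.9632
Stonebridge Unified SD: $626,976 × 0.00823 = $5,160.01248
Millbrook County: ($626,976 − $104,000) × 0.0104 = $522,976 × 0.0104 = $5,438.9504
Port Authority: ($626,976 − $104,000) × 0.00224 = $522,976 × 0.00224 = $1,171.46624
Levies subtotal = $15,547.65184
Total = $15,547.65184 + $262 = $15,809.65184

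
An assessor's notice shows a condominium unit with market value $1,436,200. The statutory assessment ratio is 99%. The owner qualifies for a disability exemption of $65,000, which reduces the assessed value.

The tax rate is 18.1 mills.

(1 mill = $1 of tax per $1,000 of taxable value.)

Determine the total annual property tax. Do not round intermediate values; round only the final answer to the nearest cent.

Assessed value = $1,436,200 × 0.99 = $1,421,838
Taxable value = $1,421,838 − $65,000 = $1,356,838
Tax = $1,356,838 × 0.0181 = $24,558.7678

$24,558.77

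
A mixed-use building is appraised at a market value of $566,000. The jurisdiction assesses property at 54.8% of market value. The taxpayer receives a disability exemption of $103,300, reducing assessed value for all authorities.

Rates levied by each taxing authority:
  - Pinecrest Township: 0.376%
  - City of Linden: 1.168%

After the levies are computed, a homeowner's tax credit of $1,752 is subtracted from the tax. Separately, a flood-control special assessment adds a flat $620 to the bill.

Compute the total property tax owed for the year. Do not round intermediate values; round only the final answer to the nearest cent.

$2,062.04

Assessed value = $566,000 × 0.548 = $310,168
Taxable value = $310,168 − $103,300 = $206,868
Pinecrest Township: $206,868 × 0.00376 = $777.82368
City of Linden: $206,868 × 0.01168 = $2,416.21824
Levies subtotal = $3,194.04192
After credit = $3,194.04192 − $1,752 = $1,442.04192
Total = $1,442.04192 + $620 = $2,062.04192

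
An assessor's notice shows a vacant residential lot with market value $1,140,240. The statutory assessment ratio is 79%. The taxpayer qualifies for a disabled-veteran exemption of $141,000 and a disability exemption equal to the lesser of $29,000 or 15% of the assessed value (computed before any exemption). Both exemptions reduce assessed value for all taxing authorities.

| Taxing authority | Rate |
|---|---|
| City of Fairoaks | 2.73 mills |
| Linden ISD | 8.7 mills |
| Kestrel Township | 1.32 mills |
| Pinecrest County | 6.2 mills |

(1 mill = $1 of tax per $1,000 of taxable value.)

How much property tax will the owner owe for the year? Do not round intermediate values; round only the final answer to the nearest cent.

$13,848.46

Assessed value = $1,140,240 × 0.79 = $900,789.6
Disability exemption = min($29,000, 15% × $900,789.6) = min($29,000, $135,118.44) = $29,000 (dollar cap binds)
Taxable value = $900,789.6 − $141,000 − $29,000 = $730,789.6
City of Fairoaks: $730,789.6 × 0.00273 = $1,995.055608
Linden ISD: $730,789.6 × 0.0087 = $6,357.86952
Kestrel Township: $730,789.6 × 0.00132 = $964.642272
Pinecrest County: $730,789.6 × 0.0062 = $4,530.89552
Total = $13,848.46292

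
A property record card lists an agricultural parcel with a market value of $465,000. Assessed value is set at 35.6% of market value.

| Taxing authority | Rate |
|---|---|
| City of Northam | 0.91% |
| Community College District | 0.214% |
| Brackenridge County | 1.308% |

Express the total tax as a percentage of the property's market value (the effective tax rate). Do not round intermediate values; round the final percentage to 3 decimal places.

0.866%

Assessed value = $465,000 × 0.356 = $165,540
City of Northam: $165,540 × 0.0091 = $1,506.414
Community College District: $165,540 × 0.00214 = $354.2556
Brackenridge County: $165,540 × 0.01308 = $2,165.2632
Total tax = $4,025.9328
Effective rate = $4,025.9328 ÷ $465,000 = 0.866% of market value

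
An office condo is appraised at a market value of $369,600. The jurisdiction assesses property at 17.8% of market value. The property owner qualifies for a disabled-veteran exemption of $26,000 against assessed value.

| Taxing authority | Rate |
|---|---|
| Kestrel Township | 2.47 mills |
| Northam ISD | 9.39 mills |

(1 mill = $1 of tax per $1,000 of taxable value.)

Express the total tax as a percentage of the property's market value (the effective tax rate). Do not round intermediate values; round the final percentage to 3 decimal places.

0.128%

Assessed value = $369,600 × 0.178 = $65,788.8
Taxable value = $65,788.8 − $26,000 = $39,788.8
Kestrel Township: $39,788.8 × 0.00247 = $98.278336
Northam ISD: $39,788.8 × 0.00939 = $373.616832
Total tax = $471.895168
Effective rate = $471.895168 ÷ $369,600 = 0.128% of market value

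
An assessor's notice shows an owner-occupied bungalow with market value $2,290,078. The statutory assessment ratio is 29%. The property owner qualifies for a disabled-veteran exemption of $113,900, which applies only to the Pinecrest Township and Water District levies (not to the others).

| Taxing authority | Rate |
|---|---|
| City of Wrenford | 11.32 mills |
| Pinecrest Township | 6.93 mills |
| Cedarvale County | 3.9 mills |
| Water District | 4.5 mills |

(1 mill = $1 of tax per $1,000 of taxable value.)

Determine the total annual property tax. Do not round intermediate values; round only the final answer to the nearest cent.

$16,396.99

Assessed value = $2,290,078 × 0.29 = $664,122.62
City of Wrenford: $664,122.62 × 0.01132 = $7,517.8680584
Pinecrest Township: ($664,122.62 − $113,900) × 0.00693 = $550,222.62 × 0.00693 = $3,813.0427566
Cedarvale County: $664,122.62 × 0.0039 = $2,590.078218
Water District: ($664,122.62 − $113,900) × 0.0045 = $550,222.62 × 0.0045 = $2,476.00179
Total = $16,396.990823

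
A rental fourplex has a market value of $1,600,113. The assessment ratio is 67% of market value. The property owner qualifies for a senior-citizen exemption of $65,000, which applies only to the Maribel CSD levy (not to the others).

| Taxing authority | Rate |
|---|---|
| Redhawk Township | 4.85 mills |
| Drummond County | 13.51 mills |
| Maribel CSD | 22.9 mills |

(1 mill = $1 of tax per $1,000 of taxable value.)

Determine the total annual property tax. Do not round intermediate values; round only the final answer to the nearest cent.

$42,745.34

Assessed value = $1,600,113 × 0.67 = $1,072,075.71
Redhawk Township: $1,072,075.71 × 0.00485 = $5,199.5671935
Drummond County: $1,072,075.71 × 0.01351 = $14,483.7428421
Maribel CSD: ($1,072,075.71 − $65,000) × 0.0229 = $1,007,075.71 × 0.0229 = $23,062.033759
Total = $42,745.3437946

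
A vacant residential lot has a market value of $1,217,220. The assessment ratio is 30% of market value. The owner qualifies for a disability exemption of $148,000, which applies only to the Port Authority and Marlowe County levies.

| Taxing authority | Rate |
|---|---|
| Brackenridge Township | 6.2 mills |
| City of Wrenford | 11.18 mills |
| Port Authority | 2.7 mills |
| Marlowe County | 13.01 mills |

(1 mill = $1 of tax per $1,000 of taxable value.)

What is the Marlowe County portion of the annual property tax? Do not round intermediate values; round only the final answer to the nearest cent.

Assessed value = $1,217,220 × 0.3 = $365,166
Marlowe County taxable value = $365,166 − $148,000 = $217,166
Marlowe County levy = $217,166 × 0.01301 = $2,825.32966

$2,825.33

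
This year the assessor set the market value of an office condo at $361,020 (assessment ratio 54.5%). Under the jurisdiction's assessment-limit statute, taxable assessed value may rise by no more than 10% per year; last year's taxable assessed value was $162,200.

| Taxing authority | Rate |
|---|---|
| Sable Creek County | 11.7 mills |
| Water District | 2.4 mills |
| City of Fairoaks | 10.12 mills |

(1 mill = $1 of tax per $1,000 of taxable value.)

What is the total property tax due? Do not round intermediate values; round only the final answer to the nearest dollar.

Uncapped assessed value = $361,020 × 0.545 = $196,755.9
Cap limit = $162,200 × 1.1 = $178,420
Taxable assessed value = min($196,755.9, $178,420) = $178,420 (cap binds)
Sable Creek County: $178,420 × 0.0117 = $2,087.514
Water District: $178,420 × 0.0024 = $428.208
City of Fairoaks: $178,420 × 0.01012 = $1,805.6104
Total = $4,321.3324

$4,321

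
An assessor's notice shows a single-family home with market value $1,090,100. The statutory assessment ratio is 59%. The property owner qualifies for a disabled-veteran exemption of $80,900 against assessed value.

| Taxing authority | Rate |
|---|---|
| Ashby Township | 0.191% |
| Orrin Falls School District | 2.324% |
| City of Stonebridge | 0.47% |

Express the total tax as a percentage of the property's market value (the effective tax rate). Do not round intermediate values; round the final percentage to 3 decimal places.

1.540%

Assessed value = $1,090,100 × 0.59 = $643,159
Taxable value = $643,159 − $80,900 = $562,259
Ashby Township: $562,259 × 0.00191 = $1,073.91469
Orrin Falls School District: $562,259 × 0.02324 = $13,066.89916
City of Stonebridge: $562,259 × 0.0047 = $2,642.6173
Total tax = $16,783.43115
Effective rate = $16,783.43115 ÷ $1,090,100 = 1.540% of market value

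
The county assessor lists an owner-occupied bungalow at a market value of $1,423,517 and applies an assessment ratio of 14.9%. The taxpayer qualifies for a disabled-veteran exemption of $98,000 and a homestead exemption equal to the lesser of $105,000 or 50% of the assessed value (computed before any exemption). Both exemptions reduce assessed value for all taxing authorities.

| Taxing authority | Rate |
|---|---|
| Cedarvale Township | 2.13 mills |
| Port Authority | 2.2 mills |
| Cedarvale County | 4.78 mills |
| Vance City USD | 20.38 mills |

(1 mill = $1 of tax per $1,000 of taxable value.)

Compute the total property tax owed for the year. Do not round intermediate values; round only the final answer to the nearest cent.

$268.48

Assessed value = $1,423,517 × 0.149 = $212,104.033
Homestead exemption = min($105,000, 50% × $212,104.033) = min($105,000, $106,052.0165) = $105,000 (dollar cap binds)
Taxable value = $212,104.033 − $98,000 − $105,000 = $9,104.033
Cedarvale Township: $9,104.033 × 0.00213 = $19.39159029
Port Authority: $9,104.033 × 0.0022 = $20.0288726
Cedarvale County: $9,104.033 × 0.00478 = $43.51727774
Vance City USD: $9,104.033 × 0.02038 = $185.54019254
Total = $268.47793317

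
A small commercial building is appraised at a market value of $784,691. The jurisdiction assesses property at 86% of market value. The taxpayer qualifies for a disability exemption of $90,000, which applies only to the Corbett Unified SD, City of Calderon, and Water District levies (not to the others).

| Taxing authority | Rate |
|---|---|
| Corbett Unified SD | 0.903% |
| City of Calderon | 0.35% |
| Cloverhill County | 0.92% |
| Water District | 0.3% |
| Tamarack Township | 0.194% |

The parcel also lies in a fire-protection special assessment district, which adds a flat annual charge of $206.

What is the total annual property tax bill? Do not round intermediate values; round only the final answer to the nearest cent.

$16,806.13

Assessed value = $784,691 × 0.86 = $674,834.26
Corbett Unified SD: ($674,834.26 − $90,000) × 0.00903 = $584,834.26 × 0.00903 = $5,281.0533678
City of Calderon: ($674,834.26 − $90,000) × 0.0035 = $584,834.26 × 0.0035 = $2,046.91991
Cloverhill County: $674,834.26 × 0.0092 = $6,208.475192
Water District: ($674,834.26 − $90,000) × 0.003 = $584,834.26 × 0.003 = $1,754.50278
Tamarack Township: $674,834.26 × 0.00194 = $1,309.1784644
Levies subtotal = $16,600.1297142
Total = $16,600.1297142 + $206 = $16,806.1297142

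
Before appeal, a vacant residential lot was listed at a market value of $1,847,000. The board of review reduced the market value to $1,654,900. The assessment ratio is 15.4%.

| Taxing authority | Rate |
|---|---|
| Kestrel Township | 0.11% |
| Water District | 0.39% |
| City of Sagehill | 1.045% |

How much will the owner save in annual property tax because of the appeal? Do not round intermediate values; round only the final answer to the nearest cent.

Old assessed value = $1,847,000 × 0.154 = $284,438
New assessed value = $1,654,900 × 0.154 = $254,854.6
Combined rate = 0.0011 + 0.0039 + 0.01045 = 0.01545
Old tax = $284,438 × 0.01545 = $4,394.5671
New tax = $254,854.6 × 0.01545 = $3,937.50357
Reduction = $4,394.5671 − $3,937.50357 = $457.06353

$457.06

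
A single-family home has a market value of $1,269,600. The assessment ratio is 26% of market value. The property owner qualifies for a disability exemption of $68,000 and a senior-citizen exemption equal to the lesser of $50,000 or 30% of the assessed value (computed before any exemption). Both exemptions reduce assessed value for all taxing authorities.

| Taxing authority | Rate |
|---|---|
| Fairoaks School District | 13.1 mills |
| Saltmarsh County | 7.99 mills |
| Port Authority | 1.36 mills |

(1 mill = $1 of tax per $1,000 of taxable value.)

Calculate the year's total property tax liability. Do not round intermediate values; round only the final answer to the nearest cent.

$4,761.56

Assessed value = $1,269,600 × 0.26 = $330,096
Senior-citizen exemption = min($50,000, 30% × $330,096) = min($50,000, $99,028.8) = $50,000 (dollar cap binds)
Taxable value = $330,096 − $68,000 − $50,000 = $212,096
Fairoaks School District: $212,096 × 0.0131 = $2,778.4576
Saltmarsh County: $212,096 × 0.00799 = $1,694.64704
Port Authority: $212,096 × 0.00136 = $288.45056
Total = $4,761.5552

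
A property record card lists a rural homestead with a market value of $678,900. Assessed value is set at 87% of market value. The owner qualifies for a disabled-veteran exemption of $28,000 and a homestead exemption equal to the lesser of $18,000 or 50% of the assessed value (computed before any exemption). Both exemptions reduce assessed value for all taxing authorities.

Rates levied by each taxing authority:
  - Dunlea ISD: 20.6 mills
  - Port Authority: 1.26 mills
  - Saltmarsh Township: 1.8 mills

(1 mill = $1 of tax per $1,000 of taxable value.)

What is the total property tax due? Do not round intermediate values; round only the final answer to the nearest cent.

$12,886.25

Assessed value = $678,900 × 0.87 = $590,643
Homestead exemption = min($18,000, 50% × $590,643) = min($18,000, $295,321.5) = $18,000 (dollar cap binds)
Taxable value = $590,643 − $28,000 − $18,000 = $544,643
Dunlea ISD: $544,643 × 0.0206 = $11,219.6458
Port Authority: $544,643 × 0.00126 = $686.25018
Saltmarsh Township: $544,643 × 0.0018 = $980.3574
Total = $12,886.25338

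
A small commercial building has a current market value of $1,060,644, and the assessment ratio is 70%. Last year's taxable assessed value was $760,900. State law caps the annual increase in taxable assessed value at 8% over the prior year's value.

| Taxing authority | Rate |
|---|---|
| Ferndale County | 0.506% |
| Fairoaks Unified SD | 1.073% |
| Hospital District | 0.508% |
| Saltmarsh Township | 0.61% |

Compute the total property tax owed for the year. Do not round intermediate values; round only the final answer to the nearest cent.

Uncapped assessed value = $1,060,644 × 0.7 = $742,450.8
Cap limit = $760,900 × 1.08 = $821,772
Taxable assessed value = min($742,450.8, $821,772) = $742,450.8 (cap does not bind)
Ferndale County: $742,450.8 × 0.00506 = $3,756.801048
Fairoaks Unified SD: $742,450.8 × 0.01073 = $7,966.497084
Hospital District: $742,450.8 × 0.00508 = $3,771.650064
Saltmarsh Township: $742,450.8 × 0.0061 = $4,528.94988
Total = $20,023.898076

$20,023.90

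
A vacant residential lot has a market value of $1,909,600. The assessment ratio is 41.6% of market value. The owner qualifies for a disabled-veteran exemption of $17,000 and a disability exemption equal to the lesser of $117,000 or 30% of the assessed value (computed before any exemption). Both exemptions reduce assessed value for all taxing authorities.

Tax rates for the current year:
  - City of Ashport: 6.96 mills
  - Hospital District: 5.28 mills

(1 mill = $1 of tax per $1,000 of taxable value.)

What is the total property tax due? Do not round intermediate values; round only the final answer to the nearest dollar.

Assessed value = $1,909,600 × 0.416 = $794,393.6
Disability exemption = min($117,000, 30% × $794,393.6) = min($117,000, $238,318.08) = $117,000 (dollar cap binds)
Taxable value = $794,393.6 − $17,000 − $117,000 = $660,393.6
City of Ashport: $660,393.6 × 0.00696 = $4,596.339456
Hospital District: $660,393.6 × 0.00528 = $3,486.878208
Total = $8,083.217664

$8,083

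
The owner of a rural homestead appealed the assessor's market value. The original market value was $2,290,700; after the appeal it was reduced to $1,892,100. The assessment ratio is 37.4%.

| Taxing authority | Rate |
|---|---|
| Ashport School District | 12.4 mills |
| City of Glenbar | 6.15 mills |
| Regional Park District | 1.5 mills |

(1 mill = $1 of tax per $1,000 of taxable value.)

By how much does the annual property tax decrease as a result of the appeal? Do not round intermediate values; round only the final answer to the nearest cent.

$2,988.98

Old assessed value = $2,290,700 × 0.374 = $856,721.8
New assessed value = $1,892,100 × 0.374 = $707,645.4
Combined rate = 0.0124 + 0.00615 + 0.0015 = 0.02005
Old tax = $856,721.8 × 0.02005 = $17,177.27209
New tax = $707,645.4 × 0.02005 = $14,188.29027
Reduction = $17,177.27209 − $14,188.29027 = $2,988.98182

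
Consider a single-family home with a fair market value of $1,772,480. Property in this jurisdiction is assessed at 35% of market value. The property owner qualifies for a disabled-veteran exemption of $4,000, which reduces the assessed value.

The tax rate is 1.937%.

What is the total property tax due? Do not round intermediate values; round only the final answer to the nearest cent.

$11,939.05

Assessed value = $1,772,480 × 0.35 = $620,368
Taxable value = $620,368 − $4,000 = $616,368
Tax = $616,368 × 0.01937 = $11,939.04816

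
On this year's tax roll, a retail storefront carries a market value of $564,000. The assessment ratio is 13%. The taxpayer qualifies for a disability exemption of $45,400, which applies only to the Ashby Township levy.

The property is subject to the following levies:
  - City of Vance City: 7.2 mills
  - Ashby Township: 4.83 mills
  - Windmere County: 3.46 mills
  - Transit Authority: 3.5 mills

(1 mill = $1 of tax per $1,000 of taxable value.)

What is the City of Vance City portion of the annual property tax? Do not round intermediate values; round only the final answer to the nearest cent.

$527.90

Assessed value = $564,000 × 0.13 = $73,320
City of Vance City taxable value = $73,320 (exemption does not apply)
City of Vance City levy = $73,320 × 0.0072 = $527.904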